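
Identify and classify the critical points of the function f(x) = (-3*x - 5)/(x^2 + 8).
f'(x) = (3*x^2 + 10*x - 24)/(x^4 + 16*x^2 + 64)

Solve f'(x) = 0:
  f'(x) = (3*x^2 + 10*x - 24)/(x^2 + 8)^2; the denominator is positive wherever f is defined, so f'(x) = 0 ⇔ 3*x^2 + 10*x - 24 = 0.
  3*x^2 + 10*x - 24 = 0 has no rational roots; quadratic formula: x = (-10 ± √388)/6.
  ⇒ x = -sqrt(97)/3 - 5/3 ≈ -4.9496, -5/3 + sqrt(97)/3 ≈ 1.6163

f''(x) = 2*(-4*x^2*(3*x + 5) + (9*x + 5)*(x^2 + 8))/(x^2 + 8)^3
Second-derivative test at each critical point:
  f''(-4.9496) = -0.0187 < 0 → local maximum
  f''(1.6163) = 0.1749 > 0 → local minimum

Critical points: x = -sqrt(97)/3 - 5/3 ≈ -4.9496 (local maximum); x = -5/3 + sqrt(97)/3 ≈ 1.6163 (local minimum)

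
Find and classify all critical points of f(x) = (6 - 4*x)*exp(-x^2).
f'(x) = 4*(x*(2*x - 3) - 1)*exp(-x^2)

Solve f'(x) = 0:
  f'(x) = (8*x^2 - 12*x - 4)·exp(-x^2) and exp(-x^2) > 0 for every x, so f'(x) = 0 ⇔ 8*x^2 - 12*x - 4 = 0.
  Factor: 8*x^2 - 12*x - 4 = 4*(2*x^2 - 3*x - 1); 2*x^2 - 3*x - 1 = 0 has no rational roots; quadratic formula: x = (3 ± √17)/4.
  ⇒ x = 3/4 - sqrt(17)/4 ≈ -0.2808, 3/4 + sqrt(17)/4 ≈ 1.7808

f''(x) = 4*(2*x^2*(3 - 2*x) + 6*x - 3)*exp(-x^2)
Second-derivative test at each critical point:
  f''(-0.2808) = -15.2422 < 0 → local maximum
  f''(1.7808) = 0.6919 > 0 → local minimum

Critical points: x = 3/4 - sqrt(17)/4 ≈ -0.2808 (local maximum); x = 3/4 + sqrt(17)/4 ≈ 1.7808 (local minimum)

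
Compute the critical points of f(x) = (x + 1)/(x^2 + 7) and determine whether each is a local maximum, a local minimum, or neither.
f'(x) = (x^2 - 2*x*(x + 1) + 7)/(x^2 + 7)^2

Solve f'(x) = 0:
  f'(x) = -(x^2 + 2*x - 7)/(x^2 + 7)^2; the denominator is positive wherever f is defined, so f'(x) = 0 ⇔ -x^2 - 2*x + 7 = 0.
  x^2 + 2*x - 7 = 0 has no rational roots; quadratic formula: x = (-2 ± √32)/2.
  ⇒ x = -2*sqrt(2) - 1 ≈ -3.8284, -1 + 2*sqrt(2) ≈ 1.8284

f''(x) = 2*(4*x^2*(x + 1) - (3*x + 1)*(x^2 + 7))/(x^2 + 7)^3
Second-derivative test at each critical point:
  f''(-3.8284) = 0.0121 > 0 → local minimum
  f''(1.8284) = -0.0529 < 0 → local maximum

Critical points: x = -2*sqrt(2) - 1 ≈ -3.8284 (local minimum); x = -1 + 2*sqrt(2) ≈ 1.8284 (local maximum)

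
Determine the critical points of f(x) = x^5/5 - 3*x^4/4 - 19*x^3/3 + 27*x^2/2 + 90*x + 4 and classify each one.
f'(x) = x^4 - 3*x^3 - 19*x^2 + 27*x + 90

Solve f'(x) = 0:
  Factor: x^4 - 3*x^3 - 19*x^2 + 27*x + 90 = (x - 5)*(x - 3)*(x + 2)*(x + 3) = 0.
  ⇒ x = -3, -2, 3, 5

f''(x) = 4*x^3 - 9*x^2 - 38*x + 27
Second-derivative test at each critical point:
  f''(-3) = -48 < 0 → local maximum
  f''(-2) = 35 > 0 → local minimum
  f''(3) = -60 < 0 → local maximum
  f''(5) = 112 > 0 → local minimum

Critical points: x = -3 (local maximum); x = -2 (local minimum); x = 3 (local maximum); x = 5 (local minimum)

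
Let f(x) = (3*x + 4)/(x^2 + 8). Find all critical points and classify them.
f'(x) = (-3*x^2 - 8*x + 24)/(x^4 + 16*x^2 + 64)

Solve f'(x) = 0:
  f'(x) = -(3*x^2 + 8*x - 24)/(x^2 + 8)^2; the denominator is positive wherever f is defined, so f'(x) = 0 ⇔ -3*x^2 - 8*x + 24 = 0.
  3*x^2 + 8*x - 24 = 0 has no rational roots; quadratic formula: x = (-8 ± √352)/6.
  ⇒ x = -2*sqrt(22)/3 - 4/3 ≈ -4.4603, -4/3 + 2*sqrt(22)/3 ≈ 1.7936

f''(x) = 2*(4*x^2*(3*x + 4) - (9*x + 4)*(x^2 + 8))/(x^2 + 8)^3
Second-derivative test at each critical point:
  f''(-4.4603) = 0.0241 > 0 → local minimum
  f''(1.7936) = -0.1491 < 0 → local maximum

Critical points: x = -2*sqrt(22)/3 - 4/3 ≈ -4.4603 (local minimum); x = -4/3 + 2*sqrt(22)/3 ≈ 1.7936 (local maximum)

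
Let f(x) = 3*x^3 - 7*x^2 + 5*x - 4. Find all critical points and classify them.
f'(x) = 9*x^2 - 14*x + 5

Solve f'(x) = 0:
  Factor: 9*x^2 - 14*x + 5 = (x - 1)*(9*x - 5) = 0.
  ⇒ x = 5/9, 1

f''(x) = 18*x - 14
Second-derivative test at each critical point:
  f''(5/9) = -4 < 0 → local maximum
  f''(1) = 4 > 0 → local minimum

Critical points: x = 5/9 (local maximum); x = 1 (local minimum)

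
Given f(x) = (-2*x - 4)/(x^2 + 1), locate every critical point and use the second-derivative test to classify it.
f'(x) = 2*(-x^2 + 2*x*(x + 2) - 1)/(x^2 + 1)^2

Solve f'(x) = 0:
  f'(x) = 2*(x^2 + 4*x - 1)/(x^2 + 1)^2; the denominator is positive wherever f is defined, so f'(x) = 0 ⇔ 2*x^2 + 8*x - 2 = 0.
  Factor: 2*x^2 + 8*x - 2 = 2*(x^2 + 4*x - 1); x^2 + 4*x - 1 = 0 has no rational roots; quadratic formula: x = (-4 ± √20)/2.
  ⇒ x = -sqrt(5) - 2 ≈ -4.2361, -2 + sqrt(5) ≈ 0.2361

f''(x) = 4*(-4*x^2*(x + 2) + (3*x + 2)*(x^2 + 1))/(x^2 + 1)^3
Second-derivative test at each critical point:
  f''(-4.2361) = -0.0249 < 0 → local maximum
  f''(0.2361) = 8.0249 > 0 → local minimum

Critical points: x = -sqrt(5) - 2 ≈ -4.2361 (local maximum); x = -2 + sqrt(5) ≈ 0.2361 (local minimum)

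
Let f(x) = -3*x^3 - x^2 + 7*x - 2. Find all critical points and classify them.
f'(x) = -9*x^2 - 2*x + 7

Solve f'(x) = 0:
  Factor: -9*x^2 - 2*x + 7 = -(x + 1)*(9*x - 7) = 0.
  ⇒ x = -1, 7/9

f''(x) = -18*x - 2
Second-derivative test at each critical point:
  f''(-1) = 16 > 0 → local minimum
  f''(7/9) = -16 < 0 → local maximum

Critical points: x = -1 (local minimum); x = 7/9 (local maximum)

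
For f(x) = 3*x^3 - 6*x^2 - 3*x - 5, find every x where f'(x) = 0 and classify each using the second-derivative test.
f'(x) = 9*x^2 - 12*x - 3

Solve f'(x) = 0:
  Factor: 9*x^2 - 12*x - 3 = 3*(3*x^2 - 4*x - 1); 3*x^2 - 4*x - 1 = 0 has no rational roots; quadratic formula: x = (4 ± √28)/6.
  ⇒ x = 2/3 - sqrt(7)/3 ≈ -0.2153, 2/3 + sqrt(7)/3 ≈ 1.5486

f''(x) = 18*x - 12
Second-derivative test at each critical point:
  f''(-0.2153) = -15.8745 < 0 → local maximum
  f''(1.5486) = 15.8745 > 0 → local minimum

Critical points: x = 2/3 - sqrt(7)/3 ≈ -0.2153 (local maximum); x = 2/3 + sqrt(7)/3 ≈ 1.5486 (local minimum)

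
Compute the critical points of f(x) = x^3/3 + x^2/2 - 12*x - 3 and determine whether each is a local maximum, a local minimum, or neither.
f'(x) = x^2 + x - 12

Solve f'(x) = 0:
  Factor: x^2 + x - 12 = (x - 3)*(x + 4) = 0.
  ⇒ x = -4, 3

f''(x) = 2*x + 1
Second-derivative test at each critical point:
  f''(-4) = -7 < 0 → local maximum
  f''(3) = 7 > 0 → local minimum

Critical points: x = -4 (local maximum); x = 3 (local minimum)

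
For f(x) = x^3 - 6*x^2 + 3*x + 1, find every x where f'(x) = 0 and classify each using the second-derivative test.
f'(x) = 3*x^2 - 12*x + 3

Solve f'(x) = 0:
  Factor: 3*x^2 - 12*x + 3 = 3*(x^2 - 4*x + 1); x^2 - 4*x + 1 = 0 has no rational roots; quadratic formula: x = (4 ± √12)/2.
  ⇒ x = 2 - sqrt(3) ≈ 0.2679, sqrt(3) + 2 ≈ 3.7321

f''(x) = 6*x - 12
Second-derivative test at each critical point:
  f''(0.2679) = -10.3923 < 0 → local maximum
  f''(3.7321) = 10.3923 > 0 → local minimum

Critical points: x = 2 - sqrt(3) ≈ 0.2679 (local maximum); x = sqrt(3) + 2 ≈ 3.7321 (local minimum)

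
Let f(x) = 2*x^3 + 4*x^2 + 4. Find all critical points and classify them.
f'(x) = 2*x*(3*x + 4)

Solve f'(x) = 0:
  Factor: 6*x^2 + 8*x = 2*x*(3*x + 4) = 0.
  ⇒ x = -4/3, 0

f''(x) = 12*x + 8
Second-derivative test at each critical point:
  f''(-4/3) = -8 < 0 → local maximum
  f''(0) = 8 > 0 → local minimum

Critical points: x = -4/3 (local maximum); x = 0 (local minimum)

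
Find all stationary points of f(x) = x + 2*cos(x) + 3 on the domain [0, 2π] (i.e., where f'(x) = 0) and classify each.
f'(x) = 1 - 2*sin(x)

Solve f'(x) = 0 on [0, 2π]:
  f'(x) = 0 ⇔ sin(x) = 1/2, i.e. x = arcsin(1/2) + 2nπ or x = π − arcsin(1/2) + 2nπ; keep the solutions lying in [0, 2π].
  ⇒ x = pi/6 ≈ 0.5236, 5*pi/6 ≈ 2.6180

f''(x) = -2*cos(x)
Second-derivative test at each critical point:
  f''(0.5236) = -1.7321 < 0 → local maximum
  f''(2.6180) = 1.7321 > 0 → local minimum

Critical points: x = pi/6 ≈ 0.5236 (local maximum); x = 5*pi/6 ≈ 2.6180 (local minimum)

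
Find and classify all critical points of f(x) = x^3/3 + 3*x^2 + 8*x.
f'(x) = x^2 + 6*x + 8

Solve f'(x) = 0:
  Factor: x^2 + 6*x + 8 = (x + 2)*(x + 4) = 0.
  ⇒ x = -4, -2

f''(x) = 2*x + 6
Second-derivative test at each critical point:
  f''(-4) = -2 < 0 → local maximum
  f''(-2) = 2 > 0 → local minimum

Critical points: x = -4 (local maximum); x = -2 (local minimum)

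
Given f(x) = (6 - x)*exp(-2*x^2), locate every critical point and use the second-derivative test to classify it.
f'(x) = (4*x*(x - 6) - 1)*exp(-2*x^2)

Solve f'(x) = 0:
  f'(x) = (4*x^2 - 24*x - 1)·exp(-2*x^2) and exp(-2*x^2) > 0 for every x, so f'(x) = 0 ⇔ 4*x^2 - 24*x - 1 = 0.
  4*x^2 - 24*x - 1 = 0 has no rational roots; quadratic formula: x = (24 ± √592)/8.
  ⇒ x = 3 - sqrt(37)/2 ≈ -0.0414, 3 + sqrt(37)/2 ≈ 6.0414

f''(x) = 4*(4*x^2*(6 - x) + 3*x - 6)*exp(-2*x^2)
Second-derivative test at each critical point:
  f''(-0.0414) = -24.2479 < 0 → local maximum
  f''(6.0414) = 4.832e-31 > 0 → local minimum

Critical points: x = 3 - sqrt(37)/2 ≈ -0.0414 (local maximum); x = 3 + sqrt(37)/2 ≈ 6.0414 (local minimum)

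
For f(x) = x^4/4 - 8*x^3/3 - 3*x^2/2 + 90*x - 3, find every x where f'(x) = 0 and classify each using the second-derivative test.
f'(x) = x^3 - 8*x^2 - 3*x + 90

Solve f'(x) = 0:
  Factor: x^3 - 8*x^2 - 3*x + 90 = (x - 6)*(x - 5)*(x + 3) = 0.
  ⇒ x = -3, 5, 6

f''(x) = 3*x^2 - 16*x - 3
Second-derivative test at each critical point:
  f''(-3) = 72 > 0 → local minimum
  f''(5) = -8 < 0 → local maximum
  f''(6) = 9 > 0 → local minimum

Critical points: x = -3 (local minimum); x = 5 (local maximum); x = 6 (local minimum)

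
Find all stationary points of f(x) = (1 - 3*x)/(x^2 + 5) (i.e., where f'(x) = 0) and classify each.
f'(x) = (3*x^2 - 2*x - 15)/(x^4 + 10*x^2 + 25)

Solve f'(x) = 0:
  f'(x) = (3*x^2 - 2*x - 15)/(x^2 + 5)^2; the denominator is positive wherever f is defined, so f'(x) = 0 ⇔ 3*x^2 - 2*x - 15 = 0.
  3*x^2 - 2*x - 15 = 0 has no rational roots; quadratic formula: x = (2 ± √184)/6.
  ⇒ x = 1/3 - sqrt(46)/3 ≈ -1.9274, 1/3 + sqrt(46)/3 ≈ 2.5941

f''(x) = 2*(4*x^2*(1 - 3*x) + (9*x - 1)*(x^2 + 5))/(x^2 + 5)^3
Second-derivative test at each critical point:
  f''(-1.9274) = -0.1786 < 0 → local maximum
  f''(2.5941) = 0.0986 > 0 → local minimum

Critical points: x = 1/3 - sqrt(46)/3 ≈ -1.9274 (local maximum); x = 1/3 + sqrt(46)/3 ≈ 2.5941 (local minimum)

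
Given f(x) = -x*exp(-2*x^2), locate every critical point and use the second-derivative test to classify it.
f'(x) = (4*x^2 - 1)*exp(-2*x^2)

Solve f'(x) = 0:
  f'(x) = (4*x^2 - 1)·exp(-2*x^2) and exp(-2*x^2) > 0 for every x, so f'(x) = 0 ⇔ 4*x^2 - 1 = 0.
  Factor: 4*x^2 - 1 = (2*x - 1)*(2*x + 1) = 0.
  ⇒ x = -1/2, 1/2

f''(x) = (-16*x^3 + 12*x)*exp(-2*x^2)
Second-derivative test at each critical point:
  f''(-1/2) = -2.4261 < 0 → local maximum
  f''(1/2) = 2.4261 > 0 → local minimum

Critical points: x = -1/2 (local maximum); x = 1/2 (local minimum)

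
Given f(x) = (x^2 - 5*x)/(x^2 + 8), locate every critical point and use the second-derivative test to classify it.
f'(x) = (5*x^2 + 16*x - 40)/(x^4 + 16*x^2 + 64)

Solve f'(x) = 0:
  f'(x) = (5*x^2 + 16*x - 40)/(x^2 + 8)^2; the denominator is positive wherever f is defined, so f'(x) = 0 ⇔ 5*x^2 + 16*x - 40 = 0.
  5*x^2 + 16*x - 40 = 0 has no rational roots; quadratic formula: x = (-16 ± √1056)/10.
  ⇒ x = -2*sqrt(66)/5 - 8/5 ≈ -4.8496, -8/5 + 2*sqrt(66)/5 ≈ 1.6496

f''(x) = 2*(-5*x^3 - 24*x^2 + 120*x + 64)/(x^6 + 24*x^4 + 192*x^2 + 512)
Second-derivative test at each critical point:
  f''(-4.8496) = -0.0327 < 0 → local maximum
  f''(1.6496) = 0.2827 > 0 → local minimum

Critical points: x = -2*sqrt(66)/5 - 8/5 ≈ -4.8496 (local maximum); x = -8/5 + 2*sqrt(66)/5 ≈ 1.6496 (local minimum)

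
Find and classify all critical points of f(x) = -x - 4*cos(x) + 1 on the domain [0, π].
f'(x) = 4*sin(x) - 1

Solve f'(x) = 0 on [0, π]:
  f'(x) = 0 ⇔ sin(x) = 1/4, i.e. x = arcsin(1/4) + 2nπ or x = π − arcsin(1/4) + 2nπ; keep the solutions lying in [0, π].
  ⇒ x = asin(1/4) ≈ 0.2527, pi - asin(1/4) ≈ 2.8889

f''(x) = 4*cos(x)
Second-derivative test at each critical point:
  f''(0.2527) = 3.8730 > 0 → local minimum
  f''(2.8889) = -3.8730 < 0 → local maximum

Critical points: x = asin(1/4) ≈ 0.2527 (local minimum); x = pi - asin(1/4) ≈ 2.8889 (local maximum)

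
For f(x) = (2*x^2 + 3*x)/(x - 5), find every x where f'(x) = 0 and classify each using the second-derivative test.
f'(x) = (2*x^2 - 20*x - 15)/(x^2 - 10*x + 25)

Solve f'(x) = 0:
  f'(x) = (2*x^2 - 20*x - 15)/(x - 5)^2; the denominator is positive wherever f is defined, so f'(x) = 0 ⇔ 2*x^2 - 20*x - 15 = 0.
  2*x^2 - 20*x - 15 = 0 has no rational roots; quadratic formula: x = (20 ± √520)/4.
  ⇒ x = 5 - sqrt(130)/2 ≈ -0.7009, 5 + sqrt(130)/2 ≈ 10.7009

f''(x) = 130/(x^3 - 15*x^2 + 75*x - 125)
Second-derivative test at each critical point:
  f''(-0.7009) = -0.7016 < 0 → local maximum
  f''(10.7009) = 0.7016 > 0 → local minimum

Critical points: x = 5 - sqrt(130)/2 ≈ -0.7009 (local maximum); x = 5 + sqrt(130)/2 ≈ 10.7009 (local minimum)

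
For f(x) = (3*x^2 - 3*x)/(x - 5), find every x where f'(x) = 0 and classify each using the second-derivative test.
f'(x) = 3*(x^2 - 10*x + 5)/(x^2 - 10*x + 25)

Solve f'(x) = 0:
  f'(x) = 3*(x^2 - 10*x + 5)/(x - 5)^2; the denominator is positive wherever f is defined, so f'(x) = 0 ⇔ 3*x^2 - 30*x + 15 = 0.
  Factor: 3*x^2 - 30*x + 15 = 3*(x^2 - 10*x + 5); x^2 - 10*x + 5 = 0 has no rational roots; quadratic formula: x = (10 ± √80)/2.
  ⇒ x = 5 - 2*sqrt(5) ≈ 0.5279, 2*sqrt(5) + 5 ≈ 9.4721

f''(x) = 120/(x^3 - 15*x^2 + 75*x - 125)
Second-derivative test at each critical point:
  f''(0.5279) = -1.3416 < 0 → local maximum
  f''(9.4721) = 1.3416 > 0 → local minimum

Critical points: x = 5 - 2*sqrt(5) ≈ 0.5279 (local maximum); x = 2*sqrt(5) + 5 ≈ 9.4721 (local minimum)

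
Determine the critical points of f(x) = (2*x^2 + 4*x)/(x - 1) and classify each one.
f'(x) = 2*(x^2 - 2*x - 2)/(x^2 - 2*x + 1)

Solve f'(x) = 0:
  f'(x) = 2*(x^2 - 2*x - 2)/(x - 1)^2; the denominator is positive wherever f is defined, so f'(x) = 0 ⇔ 2*x^2 - 4*x - 4 = 0.
  Factor: 2*x^2 - 4*x - 4 = 2*(x^2 - 2*x - 2); x^2 - 2*x - 2 = 0 has no rational roots; quadratic formula: x = (2 ± √12)/2.
  ⇒ x = 1 - sqrt(3) ≈ -0.7321, 1 + sqrt(3) ≈ 2.7321

f''(x) = 12/(x^3 - 3*x^2 + 3*x - 1)
Second-derivative test at each critical point:
  f''(-0.7321) = -2.3094 < 0 → local maximum
  f''(2.7321) = 2.3094 > 0 → local minimum

Critical points: x = 1 - sqrt(3) ≈ -0.7321 (local maximum); x = 1 + sqrt(3) ≈ 2.7321 (local minimum)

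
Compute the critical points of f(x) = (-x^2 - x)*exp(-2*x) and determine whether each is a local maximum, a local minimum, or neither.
f'(x) = (2*x^2 - 1)*exp(-2*x)

Solve f'(x) = 0:
  f'(x) = (2*x^2 - 1)·exp(-2*x) and exp(-2*x) > 0 for every x, so f'(x) = 0 ⇔ 2*x^2 - 1 = 0.
  2*x^2 - 1 = 0 has no rational roots; quadratic formula: x = (0 ± √8)/4.
  ⇒ x = -sqrt(2)/2 ≈ -0.7071, sqrt(2)/2 ≈ 0.7071

f''(x) = 2*(-2*x^2 + 2*x + 1)*exp(-2*x)
Second-derivative test at each critical point:
  f''(-0.7071) = -11.6340 < 0 → local maximum
  f''(0.7071) = 0.6876 > 0 → local minimum

Critical points: x = -sqrt(2)/2 ≈ -0.7071 (local maximum); x = sqrt(2)/2 ≈ 0.7071 (local minimum)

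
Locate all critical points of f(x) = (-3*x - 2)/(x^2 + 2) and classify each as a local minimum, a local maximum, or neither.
f'(x) = (3*x^2 + 4*x - 6)/(x^4 + 4*x^2 + 4)

Solve f'(x) = 0:
  f'(x) = (3*x^2 + 4*x - 6)/(x^2 + 2)^2; the denominator is positive wherever f is defined, so f'(x) = 0 ⇔ 3*x^2 + 4*x - 6 = 0.
  3*x^2 + 4*x - 6 = 0 has no rational roots; quadratic formula: x = (-4 ± √88)/6.
  ⇒ x = -sqrt(22)/3 - 2/3 ≈ -2.2301, -2/3 + sqrt(22)/3 ≈ 0.8968

f''(x) = 2*(-4*x^2*(3*x + 2) + (9*x + 2)*(x^2 + 2))/(x^2 + 2)^3
Second-derivative test at each critical point:
  f''(-2.2301) = -0.1929 < 0 → local maximum
  f''(0.8968) = 1.1929 > 0 → local minimum

Critical points: x = -sqrt(22)/3 - 2/3 ≈ -2.2301 (local maximum); x = -2/3 + sqrt(22)/3 ≈ 0.8968 (local minimum)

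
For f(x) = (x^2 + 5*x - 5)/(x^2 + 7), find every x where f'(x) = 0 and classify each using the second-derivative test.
f'(x) = (-5*x^2 + 24*x + 35)/(x^4 + 14*x^2 + 49)

Solve f'(x) = 0:
  f'(x) = -(5*x^2 - 24*x - 35)/(x^2 + 7)^2; the denominator is positive wherever f is defined, so f'(x) = 0 ⇔ -5*x^2 + 24*x + 35 = 0.
  5*x^2 - 24*x - 35 = 0 has no rational roots; quadratic formula: x = (24 ± √1276)/10.
  ⇒ x = 12/5 - sqrt(319)/5 ≈ -1.1721, 12/5 + sqrt(319)/5 ≈ 5.9721

f''(x) = 2*(5*x^3 - 36*x^2 - 105*x + 84)/(x^6 + 21*x^4 + 147*x^2 + 343)
Second-derivative test at each critical point:
  f''(-1.1721) = 0.5094 > 0 → local minimum
  f''(5.9721) = -0.0196 < 0 → local maximum

Critical points: x = 12/5 - sqrt(319)/5 ≈ -1.1721 (local minimum); x = 12/5 + sqrt(319)/5 ≈ 5.9721 (local maximum)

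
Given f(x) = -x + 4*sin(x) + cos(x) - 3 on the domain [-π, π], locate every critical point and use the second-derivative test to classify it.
f'(x) = -sin(x) + 4*cos(x) - 1

Solve f'(x) = 0 on [-π, π]:
  f'(x) = 0 ⇔ -sin(x) + 4*cos(x) = 1. Write the left side as R·cos(x + φ) with R = √(4² + 1²) = sqrt(17), cos φ = 4*sqrt(17)/17, sin φ = sqrt(17)/17; then cos(x + φ) = sqrt(17)/17. Solve for x and keep the solutions lying in [-π, π].
  ⇒ x = -pi/2 ≈ -1.5708, atan(15/8) ≈ 1.0808

f''(x) = -4*sin(x) - cos(x)
Second-derivative test at each critical point:
  f''(-1.5708) = 4 > 0 → local minimum
  f''(1.0808) = -4 < 0 → local maximum

Critical points: x = -pi/2 ≈ -1.5708 (local minimum); x = atan(15/8) ≈ 1.0808 (local maximum)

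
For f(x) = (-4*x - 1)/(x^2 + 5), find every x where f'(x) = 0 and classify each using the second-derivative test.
f'(x) = 2*(2*x^2 + x - 10)/(x^4 + 10*x^2 + 25)

Solve f'(x) = 0:
  f'(x) = 2*(x - 2)*(2*x + 5)/(x^2 + 5)^2; the denominator is positive wherever f is defined, so f'(x) = 0 ⇔ 4*x^2 + 2*x - 20 = 0.
  Factor: 4*x^2 + 2*x - 20 = 2*(x - 2)*(2*x + 5) = 0.
  ⇒ x = -5/2, 2

f''(x) = 2*(-4*x^2*(4*x + 1) + (12*x + 1)*(x^2 + 5))/(x^2 + 5)^3
Second-derivative test at each critical point:
  f''(-5/2) = -32/225 < 0 → local maximum
  f''(2) = 2/9 > 0 → local minimum

Critical points: x = -5/2 (local maximum); x = 2 (local minimum)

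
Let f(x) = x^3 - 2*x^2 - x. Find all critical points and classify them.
f'(x) = 3*x^2 - 4*x - 1

Solve f'(x) = 0:
  3*x^2 - 4*x - 1 = 0 has no rational roots; quadratic formula: x = (4 ± √28)/6.
  ⇒ x = 2/3 - sqrt(7)/3 ≈ -0.2153, 2/3 + sqrt(7)/3 ≈ 1.5486

f''(x) = 6*x - 4
Second-derivative test at each critical point:
  f''(-0.2153) = -5.2915 < 0 → local maximum
  f''(1.5486) = 5.2915 > 0 → local minimum

Critical points: x = 2/3 - sqrt(7)/3 ≈ -0.2153 (local maximum); x = 2/3 + sqrt(7)/3 ≈ 1.5486 (local minimum)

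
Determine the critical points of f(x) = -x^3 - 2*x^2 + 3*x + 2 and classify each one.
f'(x) = -3*x^2 - 4*x + 3

Solve f'(x) = 0:
  3*x^2 + 4*x - 3 = 0 has no rational roots; quadratic formula: x = (-4 ± √52)/6.
  ⇒ x = -sqrt(13)/3 - 2/3 ≈ -1.8685, -2/3 + sqrt(13)/3 ≈ 0.5352

f''(x) = -6*x - 4
Second-derivative test at each critical point:
  f''(-1.8685) = 7.2111 > 0 → local minimum
  f''(0.5352) = -7.2111 < 0 → local maximum

Critical points: x = -sqrt(13)/3 - 2/3 ≈ -1.8685 (local minimum); x = -2/3 + sqrt(13)/3 ≈ 0.5352 (local maximum)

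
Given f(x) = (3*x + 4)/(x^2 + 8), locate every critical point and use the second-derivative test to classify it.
f'(x) = (-3*x^2 - 8*x + 24)/(x^4 + 16*x^2 + 64)

Solve f'(x) = 0:
  f'(x) = -(3*x^2 + 8*x - 24)/(x^2 + 8)^2; the denominator is positive wherever f is defined, so f'(x) = 0 ⇔ -3*x^2 - 8*x + 24 = 0.
  3*x^2 + 8*x - 24 = 0 has no rational roots; quadratic formula: x = (-8 ± √352)/6.
  ⇒ x = -2*sqrt(22)/3 - 4/3 ≈ -4.4603, -4/3 + 2*sqrt(22)/3 ≈ 1.7936

f''(x) = 2*(4*x^2*(3*x + 4) - (9*x + 4)*(x^2 + 8))/(x^2 + 8)^3
Second-derivative test at each critical point:
  f''(-4.4603) = 0.0241 > 0 → local minimum
  f''(1.7936) = -0.1491 < 0 → local maximum

Critical points: x = -2*sqrt(22)/3 - 4/3 ≈ -4.4603 (local minimum); x = -4/3 + 2*sqrt(22)/3 ≈ 1.7936 (local maximum)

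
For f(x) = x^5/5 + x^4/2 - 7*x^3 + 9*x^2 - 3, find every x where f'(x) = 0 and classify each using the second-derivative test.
f'(x) = x*(x^3 + 2*x^2 - 21*x + 18)

Solve f'(x) = 0:
  Factor: x^4 + 2*x^3 - 21*x^2 + 18*x = x*(x - 3)*(x - 1)*(x + 6) = 0.
  ⇒ x = -6, 0, 1, 3

f''(x) = 4*x^3 + 6*x^2 - 42*x + 18
Second-derivative test at each critical point:
  f''(-6) = -378 < 0 → local maximum
  f''(0) = 18 > 0 → local minimum
  f''(1) = -14 < 0 → local maximum
  f''(3) = 54 > 0 → local minimum

Critical points: x = -6 (local maximum); x = 0 (local minimum); x = 1 (local maximum); x = 3 (local minimum)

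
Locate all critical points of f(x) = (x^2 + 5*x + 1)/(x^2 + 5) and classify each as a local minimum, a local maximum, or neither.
f'(x) = (-5*x^2 + 8*x + 25)/(x^4 + 10*x^2 + 25)

Solve f'(x) = 0:
  f'(x) = -(5*x^2 - 8*x - 25)/(x^2 + 5)^2; the denominator is positive wherever f is defined, so f'(x) = 0 ⇔ -5*x^2 + 8*x + 25 = 0.
  5*x^2 - 8*x - 25 = 0 has no rational roots; quadratic formula: x = (8 ± √564)/10.
  ⇒ x = 4/5 - sqrt(141)/5 ≈ -1.5749, 4/5 + sqrt(141)/5 ≈ 3.1749

f''(x) = 2*(5*x^3 - 12*x^2 - 75*x + 20)/(x^6 + 15*x^4 + 75*x^2 + 125)
Second-derivative test at each critical point:
  f''(-1.5749) = 0.4244 > 0 → local minimum
  f''(3.1749) = -0.1044 < 0 → local maximum

Critical points: x = 4/5 - sqrt(141)/5 ≈ -1.5749 (local minimum); x = 4/5 + sqrt(141)/5 ≈ 3.1749 (local maximum)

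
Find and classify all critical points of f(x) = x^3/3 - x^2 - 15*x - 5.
f'(x) = x^2 - 2*x - 15

Solve f'(x) = 0:
  Factor: x^2 - 2*x - 15 = (x - 5)*(x + 3) = 0.
  ⇒ x = -3, 5

f''(x) = 2*x - 2
Second-derivative test at each critical point:
  f''(-3) = -8 < 0 → local maximum
  f''(5) = 8 > 0 → local minimum

Critical points: x = -3 (local maximum); x = 5 (local minimum)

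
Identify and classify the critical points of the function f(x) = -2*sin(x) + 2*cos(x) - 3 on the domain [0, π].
f'(x) = -2*sqrt(2)*sin(x + pi/4)

Solve f'(x) = 0 on [0, π]:
  f'(x) = 0 ⇔ -2*cos(x) = 2*sin(x) ⇔ tan(x) = -1, i.e. x = arctan(-1) + nπ; keep the solutions lying in [0, π].
  ⇒ x = 3*pi/4 ≈ 2.3562

f''(x) = -2*sqrt(2)*cos(x + pi/4)
Second-derivative test at each critical point:
  f''(2.3562) = 2.8284 > 0 → local minimum

Critical points: x = 3*pi/4 ≈ 2.3562 (local minimum)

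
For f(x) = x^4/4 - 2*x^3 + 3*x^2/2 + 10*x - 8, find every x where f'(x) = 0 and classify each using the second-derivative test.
f'(x) = x^3 - 6*x^2 + 3*x + 10

Solve f'(x) = 0:
  Factor: x^3 - 6*x^2 + 3*x + 10 = (x - 5)*(x - 2)*(x + 1) = 0.
  ⇒ x = -1, 2, 5

f''(x) = 3*x^2 - 12*x + 3
Second-derivative test at each critical point:
  f''(-1) = 18 > 0 → local minimum
  f''(2) = -9 < 0 → local maximum
  f''(5) = 18 > 0 → local minimum

Critical points: x = -1 (local minimum); x = 2 (local maximum); x = 5 (local minimum)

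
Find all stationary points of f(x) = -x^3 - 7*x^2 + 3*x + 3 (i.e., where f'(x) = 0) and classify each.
f'(x) = -3*x^2 - 14*x + 3

Solve f'(x) = 0:
  3*x^2 + 14*x - 3 = 0 has no rational roots; quadratic formula: x = (-14 ± √232)/6.
  ⇒ x = -sqrt(58)/3 - 7/3 ≈ -4.8719, -7/3 + sqrt(58)/3 ≈ 0.2053

f''(x) = -6*x - 14
Second-derivative test at each critical point:
  f''(-4.8719) = 15.2315 > 0 → local minimum
  f''(0.2053) = -15.2315 < 0 → local maximum

Critical points: x = -sqrt(58)/3 - 7/3 ≈ -4.8719 (local minimum); x = -7/3 + sqrt(58)/3 ≈ 0.2053 (local maximum)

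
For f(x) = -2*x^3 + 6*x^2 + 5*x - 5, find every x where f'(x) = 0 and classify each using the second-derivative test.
f'(x) = -6*x^2 + 12*x + 5

Solve f'(x) = 0:
  6*x^2 - 12*x - 5 = 0 has no rational roots; quadratic formula: x = (12 ± √264)/12.
  ⇒ x = 1 - sqrt(66)/6 ≈ -0.3540, 1 + sqrt(66)/6 ≈ 2.3540

f''(x) = 12 - 12*x
Second-derivative test at each critical point:
  f''(-0.3540) = 16.2481 > 0 → local minimum
  f''(2.3540) = -16.2481 < 0 → local maximum

Critical points: x = 1 - sqrt(66)/6 ≈ -0.3540 (local minimum); x = 1 + sqrt(66)/6 ≈ 2.3540 (local maximum)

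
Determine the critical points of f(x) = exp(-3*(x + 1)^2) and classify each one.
f'(x) = 6*(-x - 1)*exp(-3*(x + 1)^2)

Solve f'(x) = 0:
  f'(x) = (-6*x - 6)·exp(-3*(x + 1)^2) and exp(-3*(x + 1)^2) > 0 for every x, so f'(x) = 0 ⇔ -6*x - 6 = 0.
  Factor: -6*x - 6 = -6*(x + 1) = 0.
  ⇒ x = -1

f''(x) = 6*(6*(x + 1)^2 - 1)*exp(-3*(x + 1)^2)
Second-derivative test at each critical point:
  f''(-1) = -6 < 0 → local maximum

Critical points: x = -1 (local maximum)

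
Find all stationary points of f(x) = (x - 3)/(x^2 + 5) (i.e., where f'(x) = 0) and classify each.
f'(x) = (x^2 - 2*x*(x - 3) + 5)/(x^2 + 5)^2

Solve f'(x) = 0:
  f'(x) = -(x^2 - 6*x - 5)/(x^2 + 5)^2; the denominator is positive wherever f is defined, so f'(x) = 0 ⇔ -x^2 + 6*x + 5 = 0.
  x^2 - 6*x - 5 = 0 has no rational roots; quadratic formula: x = (6 ± √56)/2.
  ⇒ x = 3 - sqrt(14) ≈ -0.7417, 3 + sqrt(14) ≈ 6.7417

f''(x) = 2*(4*x^2*(x - 3) + 3*(1 - x)*(x^2 + 5))/(x^2 + 5)^3
Second-derivative test at each critical point:
  f''(-0.7417) = 0.2429 > 0 → local minimum
  f''(6.7417) = -0.0029 < 0 → local maximum

Critical points: x = 3 - sqrt(14) ≈ -0.7417 (local minimum); x = 3 + sqrt(14) ≈ 6.7417 (local maximum)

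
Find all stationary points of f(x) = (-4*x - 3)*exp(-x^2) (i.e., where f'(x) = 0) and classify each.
f'(x) = 2*(x*(4*x + 3) - 2)*exp(-x^2)

Solve f'(x) = 0:
  f'(x) = (8*x^2 + 6*x - 4)·exp(-x^2) and exp(-x^2) > 0 for every x, so f'(x) = 0 ⇔ 8*x^2 + 6*x - 4 = 0.
  Factor: 8*x^2 + 6*x - 4 = 2*(4*x^2 + 3*x - 2); 4*x^2 + 3*x - 2 = 0 has no rational roots; quadratic formula: x = (-3 ± √41)/8.
  ⇒ x = -sqrt(41)/8 - 3/8 ≈ -1.1754, -3/8 + sqrt(41)/8 ≈ 0.4254

f''(x) = 2*(-8*x^3 - 6*x^2 + 12*x + 3)*exp(-x^2)
Second-derivative test at each critical point:
  f''(-1.1754) = -3.2168 < 0 → local maximum
  f''(0.4254) = 10.6864 > 0 → local minimum

Critical points: x = -sqrt(41)/8 - 3/8 ≈ -1.1754 (local maximum); x = -3/8 + sqrt(41)/8 ≈ 0.4254 (local minimum)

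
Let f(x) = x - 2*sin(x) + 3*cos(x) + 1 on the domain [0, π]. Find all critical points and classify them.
f'(x) = -3*sin(x) - 2*cos(x) + 1

Solve f'(x) = 0 on [0, π]:
  f'(x) = 0 ⇔ -3*sin(x) - 2*cos(x) = -1. Write the left side as R·cos(x + φ) with R = √((-2)² + 3²) = sqrt(13), cos φ = -2*sqrt(13)/13, sin φ = 3*sqrt(13)/13; then cos(x + φ) = -sqrt(13)/13. Solve for x and keep the solutions lying in [0, π].
  ⇒ x = atan((3 + 4*sqrt(3))/(2 - 6*sqrt(3))) + pi ≈ 2.2726

f''(x) = 2*sin(x) - 3*cos(x)
Second-derivative test at each critical point:
  f''(2.2726) = 3.4641 > 0 → local minimum

Critical points: x = atan((3 + 4*sqrt(3))/(2 - 6*sqrt(3))) + pi ≈ 2.2726 (local minimum)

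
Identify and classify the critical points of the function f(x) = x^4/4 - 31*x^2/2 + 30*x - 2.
f'(x) = x^3 - 31*x + 30

Solve f'(x) = 0:
  Factor: x^3 - 31*x + 30 = (x - 5)*(x - 1)*(x + 6) = 0.
  ⇒ x = -6, 1, 5

f''(x) = 3*x^2 - 31
Second-derivative test at each critical point:
  f''(-6) = 77 > 0 → local minimum
  f''(1) = -28 < 0 → local maximum
  f''(5) = 44 > 0 → local minimum

Critical points: x = -6 (local minimum); x = 1 (local maximum); x = 5 (local minimum)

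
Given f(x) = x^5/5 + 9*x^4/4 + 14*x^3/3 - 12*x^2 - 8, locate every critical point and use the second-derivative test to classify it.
f'(x) = x*(x^3 + 9*x^2 + 14*x - 24)

Solve f'(x) = 0:
  Factor: x^4 + 9*x^3 + 14*x^2 - 24*x = x*(x - 1)*(x + 4)*(x + 6) = 0.
  ⇒ x = -6, -4, 0, 1

f''(x) = 4*x^3 + 27*x^2 + 28*x - 24
Second-derivative test at each critical point:
  f''(-6) = -84 < 0 → local maximum
  f''(-4) = 40 > 0 → local minimum
  f''(0) = -24 < 0 → local maximum
  f''(1) = 35 > 0 → local minimum

Critical points: x = -6 (local maximum); x = -4 (local minimum); x = 0 (local maximum); x = 1 (local minimum)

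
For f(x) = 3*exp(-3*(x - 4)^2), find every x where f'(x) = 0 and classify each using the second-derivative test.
f'(x) = 18*(4 - x)*exp(-3*(x - 4)^2)

Solve f'(x) = 0:
  f'(x) = (72 - 18*x)·exp(-3*(x - 4)^2) and exp(-3*(x - 4)^2) > 0 for every x, so f'(x) = 0 ⇔ 72 - 18*x = 0.
  Factor: 72 - 18*x = -18*(x - 4) = 0.
  ⇒ x = 4

f''(x) = 18*(6*(x - 4)^2 - 1)*exp(-3*(x - 4)^2)
Second-derivative test at each critical point:
  f''(4) = -18 < 0 → local maximum

Critical points: x = 4 (local maximum)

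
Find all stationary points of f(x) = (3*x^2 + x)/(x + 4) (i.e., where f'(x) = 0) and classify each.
f'(x) = (3*x^2 + 24*x + 4)/(x^2 + 8*x + 16)

Solve f'(x) = 0:
  f'(x) = (3*x^2 + 24*x + 4)/(x + 4)^2; the denominator is positive wherever f is defined, so f'(x) = 0 ⇔ 3*x^2 + 24*x + 4 = 0.
  3*x^2 + 24*x + 4 = 0 has no rational roots; quadratic formula: x = (-24 ± √528)/6.
  ⇒ x = -4 - 2*sqrt(33)/3 ≈ -7.8297, -4 + 2*sqrt(33)/3 ≈ -0.1703

f''(x) = 88/(x^3 + 12*x^2 + 48*x + 64)
Second-derivative test at each critical point:
  f''(-7.8297) = -1.5667 < 0 → local maximum
  f''(-0.1703) = 1.5667 > 0 → local minimum

Critical points: x = -4 - 2*sqrt(33)/3 ≈ -7.8297 (local maximum); x = -4 + 2*sqrt(33)/3 ≈ -0.1703 (local minimum)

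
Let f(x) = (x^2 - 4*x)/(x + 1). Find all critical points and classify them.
f'(x) = (x^2 + 2*x - 4)/(x^2 + 2*x + 1)

Solve f'(x) = 0:
  f'(x) = (x^2 + 2*x - 4)/(x + 1)^2; the denominator is positive wherever f is defined, so f'(x) = 0 ⇔ x^2 + 2*x - 4 = 0.
  x^2 + 2*x - 4 = 0 has no rational roots; quadratic formula: x = (-2 ± √20)/2.
  ⇒ x = -sqrt(5) - 1 ≈ -3.2361, -1 + sqrt(5) ≈ 1.2361

f''(x) = 10/(x^3 + 3*x^2 + 3*x + 1)
Second-derivative test at each critical point:
  f''(-3.2361) = -0.8944 < 0 → local maximum
  f''(1.2361) = 0.8944 > 0 → local minimum

Critical points: x = -sqrt(5) - 1 ≈ -3.2361 (local maximum); x = -1 + sqrt(5) ≈ 1.2361 (local minimum)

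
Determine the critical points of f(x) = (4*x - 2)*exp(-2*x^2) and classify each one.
f'(x) = 4*(-2*x*(2*x - 1) + 1)*exp(-2*x^2)

Solve f'(x) = 0:
  f'(x) = (-16*x^2 + 8*x + 4)·exp(-2*x^2) and exp(-2*x^2) > 0 for every x, so f'(x) = 0 ⇔ -16*x^2 + 8*x + 4 = 0.
  Factor: -16*x^2 + 8*x + 4 = -4*(4*x^2 - 2*x - 1); 4*x^2 - 2*x - 1 = 0 has no rational roots; quadratic formula: x = (2 ± √20)/8.
  ⇒ x = 1/4 - sqrt(5)/4 ≈ -0.3090, 1/4 + sqrt(5)/4 ≈ 0.8090

f''(x) = 8*(4*x^2*(2*x - 1) - 6*x + 1)*exp(-2*x^2)
Second-derivative test at each critical point:
  f''(-0.3090) = 14.7786 > 0 → local minimum
  f''(0.8090) = -4.8314 < 0 → local maximum

Critical points: x = 1/4 - sqrt(5)/4 ≈ -0.3090 (local minimum); x = 1/4 + sqrt(5)/4 ≈ 0.8090 (local maximum)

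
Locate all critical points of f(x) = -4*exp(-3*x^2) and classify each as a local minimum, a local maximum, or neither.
f'(x) = 24*x*exp(-3*x^2)

Solve f'(x) = 0:
  f'(x) = (24*x)·exp(-3*x^2) and exp(-3*x^2) > 0 for every x, so f'(x) = 0 ⇔ 24*x = 0.
  24*x = 0.
  ⇒ x = 0

f''(x) = 24*(1 - 6*x^2)*exp(-3*x^2)
Second-derivative test at each critical point:
  f''(0) = 24 > 0 → local minimum

Critical points: x = 0 (local minimum)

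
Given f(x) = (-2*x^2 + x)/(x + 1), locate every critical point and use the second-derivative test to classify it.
f'(x) = (-2*x^2 - 4*x + 1)/(x^2 + 2*x + 1)

Solve f'(x) = 0:
  f'(x) = -(2*x^2 + 4*x - 1)/(x + 1)^2; the denominator is positive wherever f is defined, so f'(x) = 0 ⇔ -2*x^2 - 4*x + 1 = 0.
  2*x^2 + 4*x - 1 = 0 has no rational roots; quadratic formula: x = (-4 ± √24)/4.
  ⇒ x = -sqrt(6)/2 - 1 ≈ -2.2247, -1 + sqrt(6)/2 ≈ 0.2247

f''(x) = -6/(x^3 + 3*x^2 + 3*x + 1)
Second-derivative test at each critical point:
  f''(-2.2247) = 3.2660 > 0 → local minimum
  f''(0.2247) = -3.2660 < 0 → local maximum

Critical points: x = -sqrt(6)/2 - 1 ≈ -2.2247 (local minimum); x = -1 + sqrt(6)/2 ≈ 0.2247 (local maximum)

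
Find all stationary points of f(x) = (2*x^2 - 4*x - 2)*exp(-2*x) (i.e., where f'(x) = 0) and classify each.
f'(x) = 4*x*(3 - x)*exp(-2*x)

Solve f'(x) = 0:
  f'(x) = (-4*x^2 + 12*x)·exp(-2*x) and exp(-2*x) > 0 for every x, so f'(x) = 0 ⇔ -4*x^2 + 12*x = 0.
  Factor: -4*x^2 + 12*x = -4*x*(x - 3) = 0.
  ⇒ x = 0, 3

f''(x) = 4*(2*x^2 - 8*x + 3)*exp(-2*x)
Second-derivative test at each critical point:
  f''(0) = 12 > 0 → local minimum
  f''(3) = -0.0297 < 0 → local maximum

Critical points: x = 0 (local minimum); x = 3 (local maximum)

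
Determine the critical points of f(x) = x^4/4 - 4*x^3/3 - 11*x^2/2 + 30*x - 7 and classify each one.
f'(x) = x^3 - 4*x^2 - 11*x + 30

Solve f'(x) = 0:
  Factor: x^3 - 4*x^2 - 11*x + 30 = (x - 5)*(x - 2)*(x + 3) = 0.
  ⇒ x = -3, 2, 5

f''(x) = 3*x^2 - 8*x - 11
Second-derivative test at each critical point:
  f''(-3) = 40 > 0 → local minimum
  f''(2) = -15 < 0 → local maximum
  f''(5) = 24 > 0 → local minimum

Critical points: x = -3 (local minimum); x = 2 (local maximum); x = 5 (local minimum)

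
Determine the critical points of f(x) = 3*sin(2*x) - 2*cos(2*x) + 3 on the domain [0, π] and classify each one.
f'(x) = 4*sin(2*x) + 6*cos(2*x)

Solve f'(x) = 0 on [0, π]:
  f'(x) = 0 ⇔ 3*cos(2*x) = -2*sin(2*x) ⇔ tan(2*x) = -3/2, i.e. 2*x = arctan(-3/2) + nπ; keep the solutions lying in [0, π].
  ⇒ x = -atan(3/2)/2 + pi/2 ≈ 1.0794, pi - atan(3/2)/2 ≈ 2.6502

f''(x) = -12*sin(2*x) + 8*cos(2*x)
Second-derivative test at each critical point:
  f''(1.0794) = -14.4222 < 0 → local maximum
  f''(2.6502) = 14.4222 > 0 → local minimum

Critical points: x = -atan(3/2)/2 + pi/2 ≈ 1.0794 (local maximum); x = pi - atan(3/2)/2 ≈ 2.6502 (local minimum)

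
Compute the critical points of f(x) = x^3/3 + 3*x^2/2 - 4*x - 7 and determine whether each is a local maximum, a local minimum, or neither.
f'(x) = x^2 + 3*x - 4

Solve f'(x) = 0:
  Factor: x^2 + 3*x - 4 = (x - 1)*(x + 4) = 0.
  ⇒ x = -4, 1

f''(x) = 2*x + 3
Second-derivative test at each critical point:
  f''(-4) = -5 < 0 → local maximum
  f''(1) = 5 > 0 → local minimum

Critical points: x = -4 (local maximum); x = 1 (local minimum)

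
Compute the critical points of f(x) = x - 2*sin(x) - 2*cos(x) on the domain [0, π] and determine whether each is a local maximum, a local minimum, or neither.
f'(x) = -2*sqrt(2)*cos(x + pi/4) + 1

Solve f'(x) = 0 on [0, π]:
  f'(x) = 0 ⇔ 2*sin(x) - 2*cos(x) = -1. Write the left side as R·cos(x + φ) with R = √((-2)² + (-2)²) = 2*sqrt(2), cos φ = -sqrt(2)/2, sin φ = -sqrt(2)/2; then cos(x + φ) = -sqrt(2)/4. Solve for x and keep the solutions lying in [0, π].
  ⇒ x = atan((-1 + sqrt(7))/(1 + sqrt(7))) ≈ 0.4240

f''(x) = 2*sqrt(2)*sin(x + pi/4)
Second-derivative test at each critical point:
  f''(0.4240) = 2.6458 > 0 → local minimum

Critical points: x = atan((-1 + sqrt(7))/(1 + sqrt(7))) ≈ 0.4240 (local minimum)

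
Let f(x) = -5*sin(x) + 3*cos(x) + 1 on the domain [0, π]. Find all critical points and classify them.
f'(x) = -3*sin(x) - 5*cos(x)

Solve f'(x) = 0 on [0, π]:
  f'(x) = 0 ⇔ -5*cos(x) = 3*sin(x) ⇔ tan(x) = -5/3, i.e. x = arctan(-5/3) + nπ; keep the solutions lying in [0, π].
  ⇒ x = pi - atan(5/3) ≈ 2.1112

f''(x) = 5*sin(x) - 3*cos(x)
Second-derivative test at each critical point:
  f''(2.1112) = 5.8310 > 0 → local minimum

Critical points: x = pi - atan(5/3) ≈ 2.1112 (local minimum)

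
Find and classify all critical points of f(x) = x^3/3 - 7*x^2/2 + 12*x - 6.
f'(x) = x^2 - 7*x + 12

Solve f'(x) = 0:
  Factor: x^2 - 7*x + 12 = (x - 4)*(x - 3) = 0.
  ⇒ x = 3, 4

f''(x) = 2*x - 7
Second-derivative test at each critical point:
  f''(3) = -1 < 0 → local maximum
  f''(4) = 1 > 0 → local minimum

Critical points: x = 3 (local maximum); x = 4 (local minimum)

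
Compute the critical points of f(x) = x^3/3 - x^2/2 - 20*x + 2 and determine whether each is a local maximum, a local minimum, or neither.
f'(x) = x^2 - x - 20

Solve f'(x) = 0:
  Factor: x^2 - x - 20 = (x - 5)*(x + 4) = 0.
  ⇒ x = -4, 5

f''(x) = 2*x - 1
Second-derivative test at each critical point:
  f''(-4) = -9 < 0 → local maximum
  f''(5) = 9 > 0 → local minimum

Critical points: x = -4 (local maximum); x = 5 (local minimum)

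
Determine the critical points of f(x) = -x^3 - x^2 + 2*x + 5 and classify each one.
f'(x) = -3*x^2 - 2*x + 2

Solve f'(x) = 0:
  3*x^2 + 2*x - 2 = 0 has no rational roots; quadratic formula: x = (-2 ± √28)/6.
  ⇒ x = -sqrt(7)/3 - 1/3 ≈ -1.2153, -1/3 + sqrt(7)/3 ≈ 0.5486

f''(x) = -6*x - 2
Second-derivative test at each critical point:
  f''(-1.2153) = 5.2915 > 0 → local minimum
  f''(0.5486) = -5.2915 < 0 → local maximum

Critical points: x = -sqrt(7)/3 - 1/3 ≈ -1.2153 (local minimum); x = -1/3 + sqrt(7)/3 ≈ 0.5486 (local maximum)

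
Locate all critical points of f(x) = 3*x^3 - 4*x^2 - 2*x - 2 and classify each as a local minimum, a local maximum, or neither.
f'(x) = 9*x^2 - 8*x - 2

Solve f'(x) = 0:
  9*x^2 - 8*x - 2 = 0 has no rational roots; quadratic formula: x = (8 ± √136)/18.
  ⇒ x = 4/9 - sqrt(34)/9 ≈ -0.2034, 4/9 + sqrt(34)/9 ≈ 1.0923

f''(x) = 18*x - 8
Second-derivative test at each critical point:
  f''(-0.2034) = -11.6619 < 0 → local maximum
  f''(1.0923) = 11.6619 > 0 → local minimum

Critical points: x = 4/9 - sqrt(34)/9 ≈ -0.2034 (local maximum); x = 4/9 + sqrt(34)/9 ≈ 1.0923 (local minimum)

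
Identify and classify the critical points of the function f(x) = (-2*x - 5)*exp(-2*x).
f'(x) = 4*(x + 2)*exp(-2*x)

Solve f'(x) = 0:
  f'(x) = (4*x + 8)·exp(-2*x) and exp(-2*x) > 0 for every x, so f'(x) = 0 ⇔ 4*x + 8 = 0.
  Factor: 4*x + 8 = 4*(x + 2) = 0.
  ⇒ x = -2

f''(x) = 4*(-2*x - 3)*exp(-2*x)
Second-derivative test at each critical point:
  f''(-2) = 218.3926 > 0 → local minimum

Critical points: x = -2 (local minimum)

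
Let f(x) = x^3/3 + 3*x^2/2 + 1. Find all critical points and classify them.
f'(x) = x*(x + 3)

Solve f'(x) = 0:
  Factor: x^2 + 3*x = x*(x + 3) = 0.
  ⇒ x = -3, 0

f''(x) = 2*x + 3
Second-derivative test at each critical point:
  f''(-3) = -3 < 0 → local maximum
  f''(0) = 3 > 0 → local minimum

Critical points: x = -3 (local maximum); x = 0 (local minimum)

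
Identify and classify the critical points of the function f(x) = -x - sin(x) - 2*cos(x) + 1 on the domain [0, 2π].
f'(x) = 2*sin(x) - cos(x) - 1

Solve f'(x) = 0 on [0, 2π]:
  f'(x) = 0 ⇔ 2*sin(x) - cos(x) = 1. Write the left side as R·cos(x + φ) with R = √((-1)² + (-2)²) = sqrt(5), cos φ = -sqrt(5)/5, sin φ = -2*sqrt(5)/5; then cos(x + φ) = sqrt(5)/5. Solve for x and keep the solutions lying in [0, 2π].
  ⇒ x = atan(4/3) ≈ 0.9273, pi ≈ 3.1416

f''(x) = sin(x) + 2*cos(x)
Second-derivative test at each critical point:
  f''(0.9273) = 2 > 0 → local minimum
  f''(3.1416) = -2 < 0 → local maximum

Critical points: x = atan(4/3) ≈ 0.9273 (local minimum); x = pi ≈ 3.1416 (local maximum)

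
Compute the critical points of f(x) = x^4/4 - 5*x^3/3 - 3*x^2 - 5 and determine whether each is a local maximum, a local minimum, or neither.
f'(x) = x*(x^2 - 5*x - 6)

Solve f'(x) = 0:
  Factor: x^3 - 5*x^2 - 6*x = x*(x - 6)*(x + 1) = 0.
  ⇒ x = -1, 0, 6

f''(x) = 3*x^2 - 10*x - 6
Second-derivative test at each critical point:
  f''(-1) = 7 > 0 → local minimum
  f''(0) = -6 < 0 → local maximum
  f''(6) = 42 > 0 → local minimum

Critical points: x = -1 (local minimum); x = 0 (local maximum); x = 6 (local minimum)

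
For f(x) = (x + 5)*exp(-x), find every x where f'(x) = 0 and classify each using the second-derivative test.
f'(x) = (-x - 4)*exp(-x)

Solve f'(x) = 0:
  f'(x) = (-x - 4)·exp(-x) and exp(-x) > 0 for every x, so f'(x) = 0 ⇔ -x - 4 = 0.
  -x - 4 = 0.
  ⇒ x = -4

f''(x) = (x + 3)*exp(-x)
Second-derivative test at each critical point:
  f''(-4) = -54.5982 < 0 → local maximum

Critical points: x = -4 (local maximum)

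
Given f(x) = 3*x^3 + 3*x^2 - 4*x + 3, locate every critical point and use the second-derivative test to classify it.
f'(x) = 9*x^2 + 6*x - 4

Solve f'(x) = 0:
  9*x^2 + 6*x - 4 = 0 has no rational roots; quadratic formula: x = (-6 ± √180)/18.
  ⇒ x = -sqrt(5)/3 - 1/3 ≈ -1.0787, -1/3 + sqrt(5)/3 ≈ 0.4120

f''(x) = 18*x + 6
Second-derivative test at each critical point:
  f''(-1.0787) = -13.4164 < 0 → local maximum
  f''(0.4120) = 13.4164 > 0 → local minimum

Critical points: x = -sqrt(5)/3 - 1/3 ≈ -1.0787 (local maximum); x = -1/3 + sqrt(5)/3 ≈ 0.4120 (local minimum)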